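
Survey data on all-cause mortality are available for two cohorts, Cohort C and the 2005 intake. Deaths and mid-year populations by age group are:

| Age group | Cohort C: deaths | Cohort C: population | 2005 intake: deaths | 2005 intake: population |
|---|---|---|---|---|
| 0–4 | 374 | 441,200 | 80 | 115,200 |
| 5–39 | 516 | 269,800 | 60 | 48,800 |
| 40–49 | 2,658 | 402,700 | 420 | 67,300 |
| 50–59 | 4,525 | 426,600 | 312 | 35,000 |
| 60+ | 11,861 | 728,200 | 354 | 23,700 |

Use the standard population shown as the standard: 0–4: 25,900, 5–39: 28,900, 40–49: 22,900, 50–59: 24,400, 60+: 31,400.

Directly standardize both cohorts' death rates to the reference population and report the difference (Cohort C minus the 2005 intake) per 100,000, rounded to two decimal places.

86.66

Age-specific rates per 100,000 for Cohort C: 84.77, 191.25, 660.04, 1060.71, 1628.81.
For the 2005 intake: 69.44, 122.95, 624.07, 891.43, 1493.67.
Standard total = 133,500; weights = 0.1940, 0.2165, 0.1715, 0.1828, 0.2352.
Cohort C: 0.1940×84.77 + 0.2165×191.25 + 0.1715×660.04 + 0.1828×1060.71 + 0.2352×1628.81 = 748.0433 per 100,000.
The 2005 intake: 0.1940×69.44 + 0.2165×122.95 + 0.1715×624.07 + 0.1828×891.43 + 0.2352×1493.67 = 661.3876 per 100,000.
Difference = 748.0433 − 661.3876 = 86.6557.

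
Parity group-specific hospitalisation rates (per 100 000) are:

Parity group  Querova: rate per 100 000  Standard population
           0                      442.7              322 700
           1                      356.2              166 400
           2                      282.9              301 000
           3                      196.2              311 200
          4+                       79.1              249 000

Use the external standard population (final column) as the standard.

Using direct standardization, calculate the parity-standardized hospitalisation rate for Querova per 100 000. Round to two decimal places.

272.56

Standard total = 1 350 300; weights = 0.2390, 0.1232, 0.2229, 0.2305, 0.1844.
Standardized rate: 0.2390×442.7 + 0.1232×356.2 + 0.2229×282.9 + 0.2305×196.2 + 0.1844×79.1 = 272.5596 per 100 000.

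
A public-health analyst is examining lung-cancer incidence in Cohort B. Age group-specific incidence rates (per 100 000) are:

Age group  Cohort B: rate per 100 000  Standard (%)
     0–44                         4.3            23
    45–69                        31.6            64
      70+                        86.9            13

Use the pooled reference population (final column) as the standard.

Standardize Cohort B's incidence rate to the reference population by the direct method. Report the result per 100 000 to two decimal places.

Standard weights: 0.23, 0.64, 0.13.
Standardized rate: 0.2300×4.3 + 0.6400×31.6 + 0.1300×86.9 = 32.5100 per 100 000.

32.51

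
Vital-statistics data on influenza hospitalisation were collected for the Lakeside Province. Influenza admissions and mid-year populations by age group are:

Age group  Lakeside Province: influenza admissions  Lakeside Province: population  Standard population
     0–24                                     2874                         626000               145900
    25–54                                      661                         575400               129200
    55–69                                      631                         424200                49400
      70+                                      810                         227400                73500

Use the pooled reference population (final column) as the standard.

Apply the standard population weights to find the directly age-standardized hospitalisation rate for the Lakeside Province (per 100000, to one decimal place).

Age-specific rates per 100000 for the Lakeside Province: 459.11, 114.88, 148.75, 356.20.
Standard total = 398000; weights = 0.3666, 0.3246, 0.1241, 0.1847.
Standardized rate: 0.3666×459.11 + 0.3246×114.88 + 0.1241×148.75 + 0.1847×356.20 = 289.8356 per 100000.

289.8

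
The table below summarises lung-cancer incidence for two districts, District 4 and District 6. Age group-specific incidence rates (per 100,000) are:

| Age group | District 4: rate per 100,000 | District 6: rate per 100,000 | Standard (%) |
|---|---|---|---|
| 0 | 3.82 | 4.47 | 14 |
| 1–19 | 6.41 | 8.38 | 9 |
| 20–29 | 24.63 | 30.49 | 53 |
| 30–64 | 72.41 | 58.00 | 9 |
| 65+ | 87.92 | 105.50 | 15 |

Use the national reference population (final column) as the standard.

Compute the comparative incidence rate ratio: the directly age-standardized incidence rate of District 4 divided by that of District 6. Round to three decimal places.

Standard weights: 0.14, 0.09, 0.53, 0.09, 0.15.
District 4: 0.1400×3.82 + 0.0900×6.41 + 0.5300×24.63 + 0.0900×72.41 + 0.1500×87.92 = 33.8705 per 100,000.
District 6: 0.1400×4.47 + 0.0900×8.38 + 0.5300×30.49 + 0.0900×58.00 + 0.1500×105.50 = 38.5847 per 100,000.
Ratio = 33.8705 ÷ 38.5847 = 0.87782.

0.878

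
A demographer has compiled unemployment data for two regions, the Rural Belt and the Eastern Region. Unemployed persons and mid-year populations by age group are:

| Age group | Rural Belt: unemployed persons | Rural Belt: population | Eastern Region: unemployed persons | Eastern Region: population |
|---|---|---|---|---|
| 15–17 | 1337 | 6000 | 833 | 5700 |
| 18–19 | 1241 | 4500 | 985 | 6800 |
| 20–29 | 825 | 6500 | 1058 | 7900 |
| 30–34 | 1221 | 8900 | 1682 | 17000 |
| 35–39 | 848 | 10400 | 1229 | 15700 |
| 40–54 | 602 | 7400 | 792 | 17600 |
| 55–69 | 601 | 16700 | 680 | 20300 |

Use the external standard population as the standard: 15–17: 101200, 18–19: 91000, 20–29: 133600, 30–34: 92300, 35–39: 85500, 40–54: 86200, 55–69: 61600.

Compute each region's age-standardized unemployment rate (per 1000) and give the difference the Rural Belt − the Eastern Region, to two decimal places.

Age-specific rates per 1000 for the Rural Belt: 222.833, 275.778, 126.923, 137.191, 81.538, 81.351, 35.988.
For the Eastern Region: 146.140, 144.853, 133.924, 98.941, 78.280, 45.000, 33.498.
Standard total = 651400; weights = 0.1554, 0.1397, 0.2051, 0.1417, 0.1313, 0.1323, 0.0946.
The Rural Belt: 0.1554×222.833 + 0.1397×275.778 + 0.2051×126.923 + 0.1417×137.191 + 0.1313×81.538 + 0.1323×81.351 + 0.0946×35.988 = 143.4864 per 1000.
The Eastern Region: 0.1554×146.140 + 0.1397×144.853 + 0.2051×133.924 + 0.1417×98.941 + 0.1313×78.280 + 0.1323×45.000 + 0.0946×33.498 = 103.8240 per 1000.
Difference = 143.4864 − 103.8240 = 39.6624.

39.66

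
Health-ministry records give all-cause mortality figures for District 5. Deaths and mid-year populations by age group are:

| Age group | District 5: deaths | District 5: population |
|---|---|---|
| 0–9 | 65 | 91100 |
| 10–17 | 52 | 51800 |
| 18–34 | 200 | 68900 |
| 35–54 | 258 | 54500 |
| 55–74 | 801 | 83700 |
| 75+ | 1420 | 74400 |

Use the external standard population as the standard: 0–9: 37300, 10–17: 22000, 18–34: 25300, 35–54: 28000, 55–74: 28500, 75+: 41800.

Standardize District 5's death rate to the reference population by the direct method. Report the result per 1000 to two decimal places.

Age-specific rates per 1000 for District 5: 0.714, 1.004, 2.903, 4.734, 9.570, 19.086.
Standard total = 182900; weights = 0.2039, 0.1203, 0.1383, 0.1531, 0.1558, 0.2285.
Standardized rate: 0.2039×0.714 + 0.1203×1.004 + 0.1383×2.903 + 0.1531×4.734 + 0.1558×9.570 + 0.2285×19.086 = 7.2456 per 1000.

7.25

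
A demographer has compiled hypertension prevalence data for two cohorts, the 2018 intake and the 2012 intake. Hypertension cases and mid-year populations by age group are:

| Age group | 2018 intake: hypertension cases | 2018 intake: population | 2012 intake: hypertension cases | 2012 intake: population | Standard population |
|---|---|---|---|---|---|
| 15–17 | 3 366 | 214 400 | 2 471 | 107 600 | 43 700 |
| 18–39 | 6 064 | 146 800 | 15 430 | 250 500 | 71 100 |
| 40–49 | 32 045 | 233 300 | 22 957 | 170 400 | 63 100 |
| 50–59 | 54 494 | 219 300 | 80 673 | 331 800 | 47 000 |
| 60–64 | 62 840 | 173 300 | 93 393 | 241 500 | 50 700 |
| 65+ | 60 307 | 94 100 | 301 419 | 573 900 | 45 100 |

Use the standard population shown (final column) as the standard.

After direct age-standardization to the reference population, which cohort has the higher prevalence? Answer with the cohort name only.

Age-specific rates per 1 000 for the 2018 intake: 15.700, 41.308, 137.355, 248.491, 362.608, 640.882.
For the 2012 intake: 22.965, 61.597, 134.724, 243.137, 386.720, 525.212.
Standard total = 320 700; weights = 0.1363, 0.2217, 0.1968, 0.1466, 0.1581, 0.1406.
The 2018 intake: 0.1363×15.700 + 0.2217×41.308 + 0.1968×137.355 + 0.1466×248.491 + 0.1581×362.608 + 0.1406×640.882 = 222.1929 per 1 000.
The 2012 intake: 0.1363×22.965 + 0.2217×61.597 + 0.1968×134.724 + 0.1466×243.137 + 0.1581×386.720 + 0.1406×525.212 = 213.9240 per 1 000.
The crude rates (202.66 vs 308.14) would put the 2012 intake higher, but that reflects its age composition; once standardized to a common age structure, the 2018 intake has the higher underlying rate.

2018 intake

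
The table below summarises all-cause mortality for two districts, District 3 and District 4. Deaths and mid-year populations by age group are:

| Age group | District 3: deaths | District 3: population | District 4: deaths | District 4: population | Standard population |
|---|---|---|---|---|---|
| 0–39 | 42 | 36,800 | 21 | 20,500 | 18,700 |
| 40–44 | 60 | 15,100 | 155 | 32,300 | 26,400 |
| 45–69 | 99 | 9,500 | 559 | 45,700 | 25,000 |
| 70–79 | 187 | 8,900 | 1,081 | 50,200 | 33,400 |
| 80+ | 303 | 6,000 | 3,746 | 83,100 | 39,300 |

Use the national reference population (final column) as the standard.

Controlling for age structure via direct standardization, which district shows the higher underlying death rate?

District 3

Age-specific rates per 100,000 for District 3: 114.13, 397.35, 1042.11, 2101.12, 5050.00.
For District 4: 102.44, 479.88, 1223.19, 2153.39, 4507.82.
Standard total = 142,800; weights = 0.1310, 0.1849, 0.1751, 0.2339, 0.2752.
District 3: 0.1310×114.13 + 0.1849×397.35 + 0.1751×1042.11 + 0.2339×2101.12 + 0.2752×5050.00 = 2152.0971 per 100,000.
District 4: 0.1310×102.44 + 0.1849×479.88 + 0.1751×1223.19 + 0.2339×2153.39 + 0.2752×4507.82 = 2060.5372 per 100,000.
The crude rates (905.64 vs 2399.48) would put District 4 higher, but that reflects its age composition; once standardized to a common age structure, District 3 has the higher underlying rate.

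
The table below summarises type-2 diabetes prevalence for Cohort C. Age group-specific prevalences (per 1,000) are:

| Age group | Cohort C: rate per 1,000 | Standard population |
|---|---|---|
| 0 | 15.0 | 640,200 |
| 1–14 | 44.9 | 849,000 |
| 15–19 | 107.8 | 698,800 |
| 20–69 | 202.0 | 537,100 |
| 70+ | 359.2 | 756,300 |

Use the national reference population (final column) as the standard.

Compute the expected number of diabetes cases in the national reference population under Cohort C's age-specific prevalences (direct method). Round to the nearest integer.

Expected diabetes cases = Σ (standard pop × age-specific rate ÷ 1,000)
= 640,200×15.0/1,000 + 849,000×44.9/1,000 + 698,800×107.8/1,000 + 537,100×202.0/1,000 + 756,300×359.2/1,000
= 9603.00 + 38120.10 + 75330.64 + 108494.20 + 271662.96 = 503210.90.

503211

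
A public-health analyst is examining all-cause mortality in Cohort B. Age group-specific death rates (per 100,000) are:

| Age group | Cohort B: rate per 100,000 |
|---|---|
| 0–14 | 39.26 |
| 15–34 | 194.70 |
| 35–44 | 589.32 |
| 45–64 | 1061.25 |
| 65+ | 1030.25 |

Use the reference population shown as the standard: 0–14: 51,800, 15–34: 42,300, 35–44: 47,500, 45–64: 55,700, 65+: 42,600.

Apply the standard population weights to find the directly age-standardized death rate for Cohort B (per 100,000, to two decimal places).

588.84

Standard total = 239,900; weights = 0.2159, 0.1763, 0.1980, 0.2322, 0.1776.
Standardized rate: 0.2159×39.26 + 0.1763×194.70 + 0.1980×589.32 + 0.2322×1061.25 + 0.1776×1030.25 = 588.8389 per 100,000.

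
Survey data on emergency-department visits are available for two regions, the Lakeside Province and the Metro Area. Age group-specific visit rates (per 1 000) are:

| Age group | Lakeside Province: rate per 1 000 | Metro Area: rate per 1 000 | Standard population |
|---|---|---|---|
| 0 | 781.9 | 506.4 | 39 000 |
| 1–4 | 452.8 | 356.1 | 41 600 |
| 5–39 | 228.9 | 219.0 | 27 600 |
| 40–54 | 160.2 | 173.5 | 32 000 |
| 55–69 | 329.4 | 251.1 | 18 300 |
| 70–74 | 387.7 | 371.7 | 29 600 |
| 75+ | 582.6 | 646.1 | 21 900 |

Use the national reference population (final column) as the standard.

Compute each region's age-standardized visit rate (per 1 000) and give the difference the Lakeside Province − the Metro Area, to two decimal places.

72.05

Standard total = 210 000; weights = 0.1857, 0.1981, 0.1314, 0.1524, 0.0871, 0.1410, 0.1043.
The Lakeside Province: 0.1857×781.9 + 0.1981×452.8 + 0.1314×228.9 + 0.1524×160.2 + 0.0871×329.4 + 0.1410×387.7 + 0.1043×582.6 = 433.5119 per 1 000.
The Metro Area: 0.1857×506.4 + 0.1981×356.1 + 0.1314×219.0 + 0.1524×173.5 + 0.0871×251.1 + 0.1410×371.7 + 0.1043×646.1 = 361.4610 per 1 000.
Difference = 433.5119 − 361.4610 = 72.0510.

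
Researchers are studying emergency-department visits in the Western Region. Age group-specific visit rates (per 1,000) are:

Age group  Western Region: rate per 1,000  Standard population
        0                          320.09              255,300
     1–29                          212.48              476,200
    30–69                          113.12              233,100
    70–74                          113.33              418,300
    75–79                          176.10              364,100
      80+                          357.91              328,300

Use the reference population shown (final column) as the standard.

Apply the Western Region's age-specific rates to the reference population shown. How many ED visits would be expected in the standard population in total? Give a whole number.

Expected ED visits = Σ (standard pop × age-specific rate ÷ 1,000)
= 255,300×320.09/1,000 + 476,200×212.48/1,000 + 233,100×113.12/1,000 + 418,300×113.33/1,000 + 364,100×176.10/1,000 + 328,300×357.91/1,000
= 81718.98 + 101182.98 + 26368.27 + 47405.94 + 64118.01 + 117501.85 = 438296.03.

438296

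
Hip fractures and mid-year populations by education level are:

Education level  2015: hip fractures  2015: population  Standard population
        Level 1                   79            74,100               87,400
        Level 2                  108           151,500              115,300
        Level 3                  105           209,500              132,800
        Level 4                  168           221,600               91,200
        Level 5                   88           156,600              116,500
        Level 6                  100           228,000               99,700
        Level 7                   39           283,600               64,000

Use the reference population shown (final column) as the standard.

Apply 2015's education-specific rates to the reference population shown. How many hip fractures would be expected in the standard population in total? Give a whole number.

429

Education-specific rates per 100,000 for 2015: 106.61, 71.29, 50.12, 75.81, 56.19, 43.86, 13.75.
Expected hip fractures = Σ (standard pop × education-specific rate ÷ 100,000)
= 87,400×106.61/100,000 + 115,300×71.29/100,000 + 132,800×50.12/100,000 + 91,200×75.81/100,000 + 116,500×56.19/100,000 + 99,700×43.86/100,000 + 64,000×13.75/100,000
= 93.18 + 82.19 + 66.56 + 69.14 + 65.47 + 43.73 + 8.80 = 429.07.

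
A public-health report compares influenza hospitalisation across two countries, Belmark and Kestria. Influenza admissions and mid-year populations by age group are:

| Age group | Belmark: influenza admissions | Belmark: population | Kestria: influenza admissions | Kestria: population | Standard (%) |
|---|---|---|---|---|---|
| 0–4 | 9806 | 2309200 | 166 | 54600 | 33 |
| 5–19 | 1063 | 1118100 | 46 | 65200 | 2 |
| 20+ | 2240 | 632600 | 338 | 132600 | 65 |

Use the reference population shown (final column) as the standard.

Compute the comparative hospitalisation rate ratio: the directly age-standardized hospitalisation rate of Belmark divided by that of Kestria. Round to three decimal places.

Age-specific rates per 100000 for Belmark: 424.65, 95.07, 354.09.
For Kestria: 304.03, 70.55, 254.90.
Standard weights: 0.33, 0.02, 0.65.
Belmark: 0.3300×424.65 + 0.0200×95.07 + 0.6500×354.09 = 372.1969 per 100000.
Kestria: 0.3300×304.03 + 0.0200×70.55 + 0.6500×254.90 = 267.4270 per 100000.
Ratio = 372.1969 ÷ 267.4270 = 1.39177.

1.392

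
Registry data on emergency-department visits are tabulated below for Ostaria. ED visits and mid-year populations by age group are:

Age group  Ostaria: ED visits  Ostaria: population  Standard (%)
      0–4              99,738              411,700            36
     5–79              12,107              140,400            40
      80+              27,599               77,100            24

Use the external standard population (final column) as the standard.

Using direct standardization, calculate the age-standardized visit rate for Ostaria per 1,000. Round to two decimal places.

207.62

Age-specific rates per 1,000 for Ostaria: 242.259, 86.232, 357.964.
Standard weights: 0.36, 0.40, 0.24.
Standardized rate: 0.3600×242.259 + 0.4000×86.232 + 0.2400×357.964 = 207.6174 per 1,000.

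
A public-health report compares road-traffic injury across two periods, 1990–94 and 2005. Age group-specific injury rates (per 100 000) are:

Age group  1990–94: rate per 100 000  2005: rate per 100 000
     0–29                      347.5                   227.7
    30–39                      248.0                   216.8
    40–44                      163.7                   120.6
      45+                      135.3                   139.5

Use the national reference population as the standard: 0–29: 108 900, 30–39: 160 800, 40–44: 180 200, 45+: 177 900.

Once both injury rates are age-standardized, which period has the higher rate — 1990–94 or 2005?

Standard total = 627 800; weights = 0.1735, 0.2561, 0.2870, 0.2834.
1990–94: 0.1735×347.5 + 0.2561×248.0 + 0.2870×163.7 + 0.2834×135.3 = 209.1267 per 100 000.
2005: 0.1735×227.7 + 0.2561×216.8 + 0.2870×120.6 + 0.2834×139.5 = 169.1735 per 100 000.

1990–94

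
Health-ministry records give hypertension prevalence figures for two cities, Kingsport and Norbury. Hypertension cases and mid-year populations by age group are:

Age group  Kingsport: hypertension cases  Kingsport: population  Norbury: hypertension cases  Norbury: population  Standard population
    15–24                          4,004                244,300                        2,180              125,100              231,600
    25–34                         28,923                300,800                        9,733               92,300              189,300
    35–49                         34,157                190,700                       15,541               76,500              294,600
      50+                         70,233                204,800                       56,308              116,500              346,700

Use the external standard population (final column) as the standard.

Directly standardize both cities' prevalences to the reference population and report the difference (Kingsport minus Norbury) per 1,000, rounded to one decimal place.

-54.4

Age-specific rates per 1,000 for Kingsport: 16.390, 96.154, 179.114, 342.935.
For Norbury: 17.426, 105.450, 203.150, 483.330.
Standard total = 1,062,200; weights = 0.2180, 0.1782, 0.2773, 0.3264.
Kingsport: 0.2180×16.390 + 0.1782×96.154 + 0.2773×179.114 + 0.3264×342.935 = 182.3198 per 1,000.
Norbury: 0.2180×17.426 + 0.1782×105.450 + 0.2773×203.150 + 0.3264×483.330 = 236.6939 per 1,000.
Difference = 182.3198 − 236.6939 = -54.3741.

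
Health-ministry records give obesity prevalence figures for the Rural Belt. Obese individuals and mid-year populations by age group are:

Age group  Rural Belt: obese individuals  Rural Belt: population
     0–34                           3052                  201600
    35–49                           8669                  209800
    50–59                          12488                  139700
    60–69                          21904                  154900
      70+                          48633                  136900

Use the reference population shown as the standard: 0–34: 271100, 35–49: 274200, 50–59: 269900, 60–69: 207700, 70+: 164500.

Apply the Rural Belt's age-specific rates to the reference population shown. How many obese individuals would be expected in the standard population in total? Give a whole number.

Age-specific rates per 1000 for the Rural Belt: 15.139, 41.320, 89.392, 141.407, 355.245.
Expected obese individuals = Σ (standard pop × age-specific rate ÷ 1000)
= 271100×15.139/1000 + 274200×41.320/1000 + 269900×89.392/1000 + 207700×141.407/1000 + 164500×355.245/1000
= 4104.15 + 11330.03 + 24126.78 + 29370.31 + 58437.75 = 127369.02.

127369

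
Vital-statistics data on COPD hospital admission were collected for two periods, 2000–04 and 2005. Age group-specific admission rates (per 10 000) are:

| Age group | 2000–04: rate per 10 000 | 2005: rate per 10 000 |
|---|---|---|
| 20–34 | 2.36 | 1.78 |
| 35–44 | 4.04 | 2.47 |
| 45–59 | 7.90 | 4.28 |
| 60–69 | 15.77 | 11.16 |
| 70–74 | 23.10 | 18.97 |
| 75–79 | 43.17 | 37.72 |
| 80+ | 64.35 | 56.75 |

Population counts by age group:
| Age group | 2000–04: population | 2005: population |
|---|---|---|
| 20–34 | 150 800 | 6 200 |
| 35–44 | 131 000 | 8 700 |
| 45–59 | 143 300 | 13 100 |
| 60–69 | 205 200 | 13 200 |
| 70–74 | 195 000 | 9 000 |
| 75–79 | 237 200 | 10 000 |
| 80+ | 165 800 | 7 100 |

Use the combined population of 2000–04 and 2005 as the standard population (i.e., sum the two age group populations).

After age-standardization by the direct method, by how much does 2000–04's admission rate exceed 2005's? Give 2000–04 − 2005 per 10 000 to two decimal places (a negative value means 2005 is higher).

4.16

Combined standard total = 1 295 600; weights = 0.1212, 0.1078, 0.1207, 0.1686, 0.1575, 0.1908, 0.1335.
2000–04: 0.1212×2.36 + 0.1078×4.04 + 0.1207×7.90 + 0.1686×15.77 + 0.1575×23.10 + 0.1908×43.17 + 0.1335×64.35 = 24.7953 per 10 000.
2005: 0.1212×1.78 + 0.1078×2.47 + 0.1207×4.28 + 0.1686×11.16 + 0.1575×18.97 + 0.1908×37.72 + 0.1335×56.75 = 20.6372 per 10 000.
Difference = 24.7953 − 20.6372 = 4.1581.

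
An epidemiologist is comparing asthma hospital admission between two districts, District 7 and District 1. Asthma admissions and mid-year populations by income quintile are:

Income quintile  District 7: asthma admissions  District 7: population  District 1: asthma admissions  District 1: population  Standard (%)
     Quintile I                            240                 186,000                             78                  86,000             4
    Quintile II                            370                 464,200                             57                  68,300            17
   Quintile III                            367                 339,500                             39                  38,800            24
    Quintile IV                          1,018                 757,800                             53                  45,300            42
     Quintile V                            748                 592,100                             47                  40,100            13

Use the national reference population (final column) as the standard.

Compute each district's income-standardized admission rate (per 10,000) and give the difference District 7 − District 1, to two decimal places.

Income-specific rates per 10,000 for District 7: 12.90, 7.97, 10.81, 13.43, 12.63.
For District 1: 9.07, 8.35, 10.05, 11.70, 11.72.
Standard weights: 0.04, 0.17, 0.24, 0.42, 0.13.
District 7: 0.0400×12.90 + 0.1700×7.97 + 0.2400×10.81 + 0.4200×13.43 + 0.1300×12.63 = 11.7500 per 10,000.
District 1: 0.0400×9.07 + 0.1700×8.35 + 0.2400×10.05 + 0.4200×11.70 + 0.1300×11.72 = 10.6315 per 10,000.
Difference = 11.7500 − 10.6315 = 1.1185.

1.12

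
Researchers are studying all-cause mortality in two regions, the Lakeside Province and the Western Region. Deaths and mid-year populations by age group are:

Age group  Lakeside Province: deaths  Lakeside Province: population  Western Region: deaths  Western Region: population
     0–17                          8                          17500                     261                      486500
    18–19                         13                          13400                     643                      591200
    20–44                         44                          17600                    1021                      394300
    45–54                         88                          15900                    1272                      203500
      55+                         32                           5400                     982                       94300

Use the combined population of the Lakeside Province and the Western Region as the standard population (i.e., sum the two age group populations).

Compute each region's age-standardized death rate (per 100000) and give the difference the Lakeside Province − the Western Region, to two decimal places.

Age-specific rates per 100000 for the Lakeside Province: 45.71, 97.01, 250.00, 553.46, 592.59.
For the Western Region: 53.65, 108.76, 258.94, 625.06, 1041.36.
Combined standard total = 1839600; weights = 0.2740, 0.3287, 0.2239, 0.1193, 0.0542.
The Lakeside Province: 0.2740×45.71 + 0.3287×97.01 + 0.2239×250.00 + 0.1193×553.46 + 0.0542×592.59 = 198.5109 per 100000.
The Western Region: 0.2740×53.65 + 0.3287×108.76 + 0.2239×258.94 + 0.1193×625.06 + 0.0542×1041.36 = 239.4082 per 100000.
Difference = 198.5109 − 239.4082 = -40.8974.

-40.90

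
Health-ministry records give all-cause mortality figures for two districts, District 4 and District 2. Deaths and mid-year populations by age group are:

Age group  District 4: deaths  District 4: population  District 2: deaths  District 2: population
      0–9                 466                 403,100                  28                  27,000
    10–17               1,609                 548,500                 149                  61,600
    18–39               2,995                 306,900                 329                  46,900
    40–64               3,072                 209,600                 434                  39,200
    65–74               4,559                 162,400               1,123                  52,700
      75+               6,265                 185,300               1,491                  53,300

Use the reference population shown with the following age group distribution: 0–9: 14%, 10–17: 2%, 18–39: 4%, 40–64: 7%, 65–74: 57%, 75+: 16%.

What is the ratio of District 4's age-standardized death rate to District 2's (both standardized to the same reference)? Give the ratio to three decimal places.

1.290

Age-specific rates per 1,000 for District 4: 1.156, 2.933, 9.759, 14.656, 28.073, 33.810.
For District 2: 1.037, 2.419, 7.015, 11.071, 21.309, 27.974.
Standard weights: 0.14, 0.02, 0.04, 0.07, 0.57, 0.16.
District 4: 0.1400×1.156 + 0.0200×2.933 + 0.0400×9.759 + 0.0700×14.656 + 0.5700×28.073 + 0.1600×33.810 = 23.0478 per 1,000.
District 2: 0.1400×1.037 + 0.0200×2.419 + 0.0400×7.015 + 0.0700×11.071 + 0.5700×21.309 + 0.1600×27.974 = 17.8713 per 1,000.
Ratio = 23.0478 ÷ 17.8713 = 1.28966.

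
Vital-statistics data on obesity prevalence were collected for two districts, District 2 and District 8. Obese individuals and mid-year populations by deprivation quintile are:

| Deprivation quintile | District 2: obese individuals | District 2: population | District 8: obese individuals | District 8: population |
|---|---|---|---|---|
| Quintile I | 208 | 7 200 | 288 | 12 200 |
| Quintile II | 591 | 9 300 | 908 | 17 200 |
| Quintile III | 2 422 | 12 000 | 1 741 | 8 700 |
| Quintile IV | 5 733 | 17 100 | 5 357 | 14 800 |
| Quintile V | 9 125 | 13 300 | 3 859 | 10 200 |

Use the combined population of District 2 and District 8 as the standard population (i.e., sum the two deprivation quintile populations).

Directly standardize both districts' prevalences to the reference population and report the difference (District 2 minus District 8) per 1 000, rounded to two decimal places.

55.77

Deprivation-specific rates per 1 000 for District 2: 28.889, 63.548, 201.833, 335.263, 686.090.
For District 8: 23.607, 52.791, 200.115, 361.959, 378.333.
Combined standard total = 122 000; weights = 0.1590, 0.2172, 0.1697, 0.2615, 0.1926.
District 2: 0.1590×28.889 + 0.2172×63.548 + 0.1697×201.833 + 0.2615×335.263 + 0.1926×686.090 = 272.4626 per 1 000.
District 8: 0.1590×23.607 + 0.2172×52.791 + 0.1697×200.115 + 0.2615×361.959 + 0.1926×378.333 = 216.6938 per 1 000.
Difference = 272.4626 − 216.6938 = 55.7689.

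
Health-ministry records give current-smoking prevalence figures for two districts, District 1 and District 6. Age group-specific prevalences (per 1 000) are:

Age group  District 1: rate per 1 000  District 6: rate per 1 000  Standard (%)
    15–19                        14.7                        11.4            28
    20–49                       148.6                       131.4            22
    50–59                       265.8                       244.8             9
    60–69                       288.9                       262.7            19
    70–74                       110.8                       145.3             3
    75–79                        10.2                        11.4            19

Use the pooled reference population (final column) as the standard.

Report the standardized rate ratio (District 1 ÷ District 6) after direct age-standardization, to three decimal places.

Standard weights: 0.28, 0.22, 0.09, 0.19, 0.03, 0.19.
District 1: 0.2800×14.7 + 0.2200×148.6 + 0.0900×265.8 + 0.1900×288.9 + 0.0300×110.8 + 0.1900×10.2 = 120.8830 per 1 000.
District 6: 0.2800×11.4 + 0.2200×131.4 + 0.0900×244.8 + 0.1900×262.7 + 0.0300×145.3 + 0.1900×11.4 = 110.5700 per 1 000.
Ratio = 120.8830 ÷ 110.5700 = 1.09327.

1.093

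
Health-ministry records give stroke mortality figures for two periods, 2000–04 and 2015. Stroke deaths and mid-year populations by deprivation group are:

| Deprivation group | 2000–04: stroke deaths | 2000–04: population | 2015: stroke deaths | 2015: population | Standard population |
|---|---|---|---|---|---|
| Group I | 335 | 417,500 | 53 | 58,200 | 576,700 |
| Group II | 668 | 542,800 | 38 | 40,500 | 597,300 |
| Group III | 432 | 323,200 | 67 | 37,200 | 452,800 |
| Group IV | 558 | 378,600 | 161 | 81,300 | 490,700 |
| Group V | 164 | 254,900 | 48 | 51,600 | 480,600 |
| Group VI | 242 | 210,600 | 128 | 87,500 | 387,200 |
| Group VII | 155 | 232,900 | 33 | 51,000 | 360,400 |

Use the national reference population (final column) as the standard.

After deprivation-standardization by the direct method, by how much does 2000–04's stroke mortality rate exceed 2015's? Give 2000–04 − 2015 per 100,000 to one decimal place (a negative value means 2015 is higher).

Deprivation-specific rates per 100,000 for 2000–04: 80.24, 123.07, 133.66, 147.39, 64.34, 114.91, 66.55.
For 2015: 91.07, 93.83, 180.11, 198.03, 93.02, 146.29, 64.71.
Standard total = 3,345,700; weights = 0.1724, 0.1785, 0.1353, 0.1467, 0.1436, 0.1157, 0.1077.
2000–04: 0.1724×80.24 + 0.1785×123.07 + 0.1353×133.66 + 0.1467×147.39 + 0.1436×64.34 + 0.1157×114.91 + 0.1077×66.55 = 105.2173 per 100,000.
2015: 0.1724×91.07 + 0.1785×93.83 + 0.1353×180.11 + 0.1467×198.03 + 0.1436×93.02 + 0.1157×146.29 + 0.1077×64.71 = 123.1300 per 100,000.
Difference = 105.2173 − 123.1300 = -17.9127.

-17.9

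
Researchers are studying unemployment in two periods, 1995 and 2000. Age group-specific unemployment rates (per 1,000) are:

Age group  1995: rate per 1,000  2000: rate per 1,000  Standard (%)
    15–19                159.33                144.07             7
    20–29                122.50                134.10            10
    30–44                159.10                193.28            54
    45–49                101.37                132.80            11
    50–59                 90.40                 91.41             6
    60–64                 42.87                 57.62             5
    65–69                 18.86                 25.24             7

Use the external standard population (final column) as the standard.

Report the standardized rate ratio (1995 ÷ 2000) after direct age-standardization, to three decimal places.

0.848

Standard weights: 0.07, 0.10, 0.54, 0.11, 0.06, 0.05, 0.07.
1995: 0.0700×159.33 + 0.1000×122.50 + 0.5400×159.10 + 0.1100×101.37 + 0.0600×90.40 + 0.0500×42.87 + 0.0700×18.86 = 129.3555 per 1,000.
2000: 0.0700×144.07 + 0.1000×134.10 + 0.5400×193.28 + 0.1100×132.80 + 0.0600×91.41 + 0.0500×57.62 + 0.0700×25.24 = 152.6065 per 1,000.
Ratio = 129.3555 ÷ 152.6065 = 0.84764.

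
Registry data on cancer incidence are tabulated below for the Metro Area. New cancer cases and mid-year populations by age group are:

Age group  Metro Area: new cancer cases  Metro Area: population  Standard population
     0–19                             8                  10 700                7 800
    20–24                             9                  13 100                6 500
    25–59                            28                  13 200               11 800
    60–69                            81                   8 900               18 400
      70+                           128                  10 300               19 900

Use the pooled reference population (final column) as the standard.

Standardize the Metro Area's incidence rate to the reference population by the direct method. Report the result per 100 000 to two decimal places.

Age-specific rates per 100 000 for the Metro Area: 74.77, 68.70, 212.12, 910.11, 1242.72.
Standard total = 64 400; weights = 0.1211, 0.1009, 0.1832, 0.2857, 0.3090.
Standardized rate: 0.1211×74.77 + 0.1009×68.70 + 0.1832×212.12 + 0.2857×910.11 + 0.3090×1242.72 = 698.8965 per 100 000.

698.90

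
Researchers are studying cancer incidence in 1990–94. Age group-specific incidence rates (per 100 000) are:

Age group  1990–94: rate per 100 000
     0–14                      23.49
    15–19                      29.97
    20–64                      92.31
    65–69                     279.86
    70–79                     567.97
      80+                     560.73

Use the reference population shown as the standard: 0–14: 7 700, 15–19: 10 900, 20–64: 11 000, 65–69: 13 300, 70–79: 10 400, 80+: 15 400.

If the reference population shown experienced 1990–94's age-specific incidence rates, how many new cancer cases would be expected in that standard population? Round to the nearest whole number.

198

Expected new cancer cases = Σ (standard pop × age-specific rate ÷ 100 000)
= 7 700×23.49/100 000 + 10 900×29.97/100 000 + 11 000×92.31/100 000 + 13 300×279.86/100 000 + 10 400×567.97/100 000 + 15 400×560.73/100 000
= 1.81 + 3.27 + 10.15 + 37.22 + 59.07 + 86.35 = 197.87.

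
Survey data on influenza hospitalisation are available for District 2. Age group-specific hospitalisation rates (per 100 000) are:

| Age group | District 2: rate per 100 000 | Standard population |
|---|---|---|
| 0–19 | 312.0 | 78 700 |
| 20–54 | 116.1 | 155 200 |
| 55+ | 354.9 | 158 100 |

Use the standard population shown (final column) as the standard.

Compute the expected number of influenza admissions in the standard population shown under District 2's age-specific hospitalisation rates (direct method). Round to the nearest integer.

987

Expected influenza admissions = Σ (standard pop × age-specific rate ÷ 100 000)
= 78 700×312.0/100 000 + 155 200×116.1/100 000 + 158 100×354.9/100 000
= 245.54 + 180.19 + 561.10 = 986.83.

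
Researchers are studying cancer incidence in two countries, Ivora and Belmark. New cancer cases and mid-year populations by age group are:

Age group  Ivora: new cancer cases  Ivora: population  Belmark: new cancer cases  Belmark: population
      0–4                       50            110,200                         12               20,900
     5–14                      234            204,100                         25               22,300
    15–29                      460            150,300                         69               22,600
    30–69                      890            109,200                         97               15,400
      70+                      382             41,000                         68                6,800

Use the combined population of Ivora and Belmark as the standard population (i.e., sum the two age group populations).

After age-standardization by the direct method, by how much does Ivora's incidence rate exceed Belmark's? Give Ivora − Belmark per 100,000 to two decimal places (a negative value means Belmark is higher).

26.94

Age-specific rates per 100,000 for Ivora: 45.37, 114.65, 306.05, 815.02, 931.71.
For Belmark: 57.42, 112.11, 305.31, 629.87, 1000.00.
Combined standard total = 702,800; weights = 0.1865, 0.3221, 0.2460, 0.1773, 0.0680.
Ivora: 0.1865×45.37 + 0.3221×114.65 + 0.2460×306.05 + 0.1773×815.02 + 0.0680×931.71 = 328.5553 per 100,000.
Belmark: 0.1865×57.42 + 0.3221×112.11 + 0.2460×305.31 + 0.1773×629.87 + 0.0680×1000.00 = 301.6197 per 100,000.
Difference = 328.5553 − 301.6197 = 26.9357.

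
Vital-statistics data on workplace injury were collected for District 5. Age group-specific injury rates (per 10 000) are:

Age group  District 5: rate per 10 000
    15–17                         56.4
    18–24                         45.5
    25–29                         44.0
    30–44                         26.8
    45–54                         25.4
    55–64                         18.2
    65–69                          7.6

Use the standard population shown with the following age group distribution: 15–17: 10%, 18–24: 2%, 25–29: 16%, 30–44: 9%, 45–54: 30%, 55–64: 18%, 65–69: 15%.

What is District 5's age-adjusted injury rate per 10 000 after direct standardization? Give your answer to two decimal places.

Standard weights: 0.10, 0.02, 0.16, 0.09, 0.30, 0.18, 0.15.
Standardized rate: 0.1000×56.4 + 0.0200×45.5 + 0.1600×44.0 + 0.0900×26.8 + 0.3000×25.4 + 0.1800×18.2 + 0.1500×7.6 = 28.0380 per 10 000.

28.04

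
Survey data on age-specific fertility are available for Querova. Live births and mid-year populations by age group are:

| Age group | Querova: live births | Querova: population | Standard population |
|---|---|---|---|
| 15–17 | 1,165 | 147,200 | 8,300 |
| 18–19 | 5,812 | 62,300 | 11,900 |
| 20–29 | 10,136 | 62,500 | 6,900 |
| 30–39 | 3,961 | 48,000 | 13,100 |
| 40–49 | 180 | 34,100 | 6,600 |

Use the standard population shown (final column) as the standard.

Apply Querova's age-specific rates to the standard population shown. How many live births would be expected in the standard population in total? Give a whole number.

3411

Age-specific rates per 1,000 for Querova: 7.914, 93.291, 162.176, 82.521, 5.279.
Expected live births = Σ (standard pop × age-specific rate ÷ 1,000)
= 8,300×7.914/1,000 + 11,900×93.291/1,000 + 6,900×162.176/1,000 + 13,100×82.521/1,000 + 6,600×5.279/1,000
= 65.69 + 1110.16 + 1119.01 + 1081.02 + 34.84 = 3410.72.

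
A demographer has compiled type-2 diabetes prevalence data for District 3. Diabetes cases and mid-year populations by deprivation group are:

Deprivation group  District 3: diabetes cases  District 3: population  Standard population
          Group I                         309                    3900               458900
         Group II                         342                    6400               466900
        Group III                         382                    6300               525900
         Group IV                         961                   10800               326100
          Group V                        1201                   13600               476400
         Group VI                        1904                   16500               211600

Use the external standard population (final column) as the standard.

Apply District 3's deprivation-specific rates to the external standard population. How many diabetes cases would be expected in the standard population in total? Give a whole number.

188701

Deprivation-specific rates per 1000 for District 3: 79.231, 53.438, 60.635, 88.981, 88.309, 115.394.
Expected diabetes cases = Σ (standard pop × deprivation-specific rate ÷ 1000)
= 458900×79.231/1000 + 466900×53.438/1000 + 525900×60.635/1000 + 326100×88.981/1000 + 476400×88.309/1000 + 211600×115.394/1000
= 36359.00 + 24949.97 + 31887.90 + 29016.86 + 42070.32 + 24417.36 = 188701.42.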